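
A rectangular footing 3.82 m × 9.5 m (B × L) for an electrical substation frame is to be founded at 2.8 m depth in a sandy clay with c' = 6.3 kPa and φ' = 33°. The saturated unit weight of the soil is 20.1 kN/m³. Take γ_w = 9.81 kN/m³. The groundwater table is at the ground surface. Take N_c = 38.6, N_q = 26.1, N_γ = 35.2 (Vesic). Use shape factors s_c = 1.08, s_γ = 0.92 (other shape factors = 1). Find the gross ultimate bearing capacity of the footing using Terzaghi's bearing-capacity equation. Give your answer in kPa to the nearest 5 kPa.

q_ult ≈ 1650 kPa

γ' = 20.1 − 9.81 = 10.29 kN/m³ (submerged throughout). q = 10.29 × 2.8 = 28.812 kPa; the same γ' applies in the ½γBN_γ term.
c·N_c·s_c = 6.3 × 38.6 × 1.08 = 262.63 kPa
q·N_q = 28.812 × 26.1 = 751.99 kPa
0.5·γ·B·N_γ·s_γ = 0.5 × 10.29 × 3.82 × 35.2 × 0.92 = 636.47 kPa
q_ult = 262.63 + 751.99 + 636.47 = 1651.1 kPa.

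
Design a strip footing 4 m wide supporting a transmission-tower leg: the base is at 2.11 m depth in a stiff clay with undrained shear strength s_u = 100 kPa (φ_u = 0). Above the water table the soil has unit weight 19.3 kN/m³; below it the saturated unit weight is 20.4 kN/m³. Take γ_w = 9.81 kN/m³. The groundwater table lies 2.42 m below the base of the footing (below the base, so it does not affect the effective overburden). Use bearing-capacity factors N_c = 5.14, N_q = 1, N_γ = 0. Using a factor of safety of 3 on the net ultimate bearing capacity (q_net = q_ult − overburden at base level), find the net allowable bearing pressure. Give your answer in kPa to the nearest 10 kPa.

q_all(net) ≈ 170 kPa

q = γ·D_f = 19.3 × 2.11 = 40.723 kPa.
c·N_c = 100 × 5.14 = 514 kPa
q·N_q = 40.723 × 1 = 40.723 kPa
q_ult = 514 + 40.723 = 554.72 kPa.
q_net = 554.72 − 40.723 = 514 kPa.
q_all(net) = 514 / 3 = 171.33 kPa.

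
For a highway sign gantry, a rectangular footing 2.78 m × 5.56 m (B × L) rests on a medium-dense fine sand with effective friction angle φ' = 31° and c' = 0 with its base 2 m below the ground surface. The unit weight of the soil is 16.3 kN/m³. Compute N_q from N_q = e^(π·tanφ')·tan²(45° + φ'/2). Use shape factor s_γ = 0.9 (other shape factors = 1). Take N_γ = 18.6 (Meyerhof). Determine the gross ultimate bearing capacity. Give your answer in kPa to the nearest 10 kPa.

q_ult ≈ 1050 kPa

tan31° = 0.6009, so N_q = e^(π×0.6009)·tan²(60.5°) = 6.604 × 3.124 = 20.63.
Overburden at base level: q = 16.3 × 2 = 32.6 kPa.
Surcharge term q·N_q = 32.6 × 20.631 = 672.56 kPa; self-weight term 0.5·γ·B·N_γ·s_γ = 0.5 × 16.3 × 2.78 × 18.6 × 0.9 = 379.28 kPa.
q_ult = 672.56 + 379.28 = 1051.8 kPa.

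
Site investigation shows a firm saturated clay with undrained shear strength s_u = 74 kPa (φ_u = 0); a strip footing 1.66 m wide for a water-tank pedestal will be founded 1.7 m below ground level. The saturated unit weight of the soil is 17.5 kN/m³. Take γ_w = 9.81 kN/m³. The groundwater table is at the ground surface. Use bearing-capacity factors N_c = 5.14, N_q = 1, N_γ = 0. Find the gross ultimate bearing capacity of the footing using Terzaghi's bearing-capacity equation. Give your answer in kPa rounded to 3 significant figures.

With the water table at the surface the whole profile is submerged: γ' = 17.5 − 9.81 = 7.69 kN/m³, so q = γ'·D_f = 13.073 kPa.
q_ult = c·N_c + q·N_q
     = 74 × 5.14 + 13.073 × 1
     = 380.36 + 13.073 = 393.43 kPa.

q_ult ≈ 393 kPa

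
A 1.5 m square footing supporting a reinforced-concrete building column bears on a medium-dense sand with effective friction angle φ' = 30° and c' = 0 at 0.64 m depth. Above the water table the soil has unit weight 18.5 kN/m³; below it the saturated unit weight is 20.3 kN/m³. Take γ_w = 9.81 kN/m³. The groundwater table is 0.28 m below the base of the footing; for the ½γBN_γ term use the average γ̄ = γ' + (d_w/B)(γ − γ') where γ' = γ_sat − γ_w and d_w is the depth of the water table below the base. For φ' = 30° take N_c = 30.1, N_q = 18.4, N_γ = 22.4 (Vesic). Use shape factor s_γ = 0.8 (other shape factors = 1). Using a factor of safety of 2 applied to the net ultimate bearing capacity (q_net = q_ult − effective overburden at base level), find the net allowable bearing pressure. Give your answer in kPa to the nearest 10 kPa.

q_all(net) ≈ 180 kPa

Overburden at base level: q = 18.5 × 0.64 = 11.84 kPa.
The water table is 0.28 m below the base (< B = 1.5 m), so the ½γBN_γ term uses γ̄ = γ' + (d_w/B)(γ − γ') = 10.49 + (0.28/1.5)(18.5 − 10.49) = 11.985 kN/m³.
Surcharge term q·N_q = 11.84 × 18.4 = 217.86 kPa; self-weight term 0.5·γ·B·N_γ·s_γ = 0.5 × 11.985 × 1.5 × 22.4 × 0.8 = 161.08 kPa.
q_ult = 217.86 + 161.08 = 378.94 kPa.
Net ultimate: q_net = 378.94 − 11.84 = 367.1 kPa.
q_all(net) = 367.1 / 2 = 183.55 kPa.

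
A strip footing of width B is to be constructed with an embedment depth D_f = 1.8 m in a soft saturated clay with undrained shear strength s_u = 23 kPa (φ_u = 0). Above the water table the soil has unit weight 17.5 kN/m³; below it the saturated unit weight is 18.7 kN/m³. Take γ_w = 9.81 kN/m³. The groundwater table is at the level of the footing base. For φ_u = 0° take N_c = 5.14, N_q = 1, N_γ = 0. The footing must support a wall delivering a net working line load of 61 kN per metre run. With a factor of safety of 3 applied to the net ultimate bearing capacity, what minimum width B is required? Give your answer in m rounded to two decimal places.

q = γ·D_f = 17.5 × 1.8 = 31.5 kPa.
c·N_c = 23 × 5.14 = 118.22 kPa
q·N_q = 31.5 × 1 = 31.5 kPa
q_ult = 118.22 + 31.5 = 149.72 kPa.
For φ = 0 the ½γBN_γ term vanishes, so q_ult is independent of B. q_net = 149.72 − 31.5 = 118.22 kPa; q_all(net) = 118.22/3 = 39.407 kPa.
Required width B = w / q_all(net) = 61 / 39.407 = 1.548 m.

B = 1.55 m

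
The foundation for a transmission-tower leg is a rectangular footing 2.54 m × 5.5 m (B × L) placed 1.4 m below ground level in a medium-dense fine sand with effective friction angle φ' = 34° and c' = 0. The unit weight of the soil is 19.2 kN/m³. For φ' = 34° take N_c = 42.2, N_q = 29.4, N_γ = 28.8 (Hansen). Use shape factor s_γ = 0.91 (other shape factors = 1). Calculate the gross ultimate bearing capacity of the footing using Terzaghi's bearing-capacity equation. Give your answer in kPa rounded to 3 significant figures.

Effective surcharge at the founding depth q = γ·D_f = 19.2 × 1.4 = 26.88 kPa.
q_ult = q·N_q + 0.5·γ·B·N_γ·s_γ
     = 26.88 × 29.4 + 0.5 × 19.2 × 2.54 × 28.8 × 0.91
     = 790.27 + 639.06 = 1429.3 kPa.

q_ult ≈ 1430 kPa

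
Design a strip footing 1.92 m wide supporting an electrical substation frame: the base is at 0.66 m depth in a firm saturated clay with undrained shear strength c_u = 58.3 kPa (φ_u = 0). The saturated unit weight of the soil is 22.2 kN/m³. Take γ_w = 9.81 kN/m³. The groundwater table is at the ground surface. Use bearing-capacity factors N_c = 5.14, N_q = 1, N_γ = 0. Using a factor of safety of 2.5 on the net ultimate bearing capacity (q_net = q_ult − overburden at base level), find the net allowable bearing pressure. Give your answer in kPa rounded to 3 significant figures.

With the water table at the surface the whole profile is submerged: γ' = 22.2 − 9.81 = 12.39 kN/m³, so q = γ'·D_f = 8.1774 kPa.
q_ult = c·N_c + q·N_q
     = 58.3 × 5.14 + 8.1774 × 1
     = 299.66 + 8.1774 = 307.84 kPa.
q_net = 307.84 − 8.1774 = 299.66 kPa.
q_all(net) = 299.66 / 2.5 = 119.86 kPa.

q_all(net) ≈ 120 kPa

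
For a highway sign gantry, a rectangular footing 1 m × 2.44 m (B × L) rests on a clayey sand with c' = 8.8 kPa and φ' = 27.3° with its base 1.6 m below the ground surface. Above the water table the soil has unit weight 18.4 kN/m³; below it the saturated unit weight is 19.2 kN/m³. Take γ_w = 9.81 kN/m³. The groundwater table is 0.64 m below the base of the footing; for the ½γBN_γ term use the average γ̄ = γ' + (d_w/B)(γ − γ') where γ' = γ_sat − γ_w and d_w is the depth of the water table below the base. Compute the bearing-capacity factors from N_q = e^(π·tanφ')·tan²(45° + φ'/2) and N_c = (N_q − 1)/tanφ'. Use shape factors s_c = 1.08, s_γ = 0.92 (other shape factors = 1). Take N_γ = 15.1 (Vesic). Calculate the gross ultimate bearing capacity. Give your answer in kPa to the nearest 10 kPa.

q_ult ≈ 740 kPa

tan27.3° = 0.5161, so N_q = e^(π×0.5161)·tan²(58.65°) = 5.061 × 2.694 = 13.64.
N_c = (13.64 − 1)/tan27.3° = 24.48.
Overburden at base level: q = 18.4 × 1.6 = 29.44 kPa.
The water table is 0.64 m below the base (< B = 1 m), so the ½γBN_γ term uses γ̄ = γ' + (d_w/B)(γ − γ') = 9.39 + (0.64/1)(18.4 − 9.39) = 15.156 kN/m³.
Cohesion term c·N_c·s_c = 8.8 × 24.481 × 1.08 = 232.67 kPa; surcharge term q·N_q = 29.44 × 13.636 = 401.44 kPa; self-weight term 0.5·γ·B·N_γ·s_γ = 0.5 × 15.156 × 1 × 15.1 × 0.92 = 105.28 kPa.
q_ult = 232.67 + 401.44 + 105.28 = 739.38 kPa.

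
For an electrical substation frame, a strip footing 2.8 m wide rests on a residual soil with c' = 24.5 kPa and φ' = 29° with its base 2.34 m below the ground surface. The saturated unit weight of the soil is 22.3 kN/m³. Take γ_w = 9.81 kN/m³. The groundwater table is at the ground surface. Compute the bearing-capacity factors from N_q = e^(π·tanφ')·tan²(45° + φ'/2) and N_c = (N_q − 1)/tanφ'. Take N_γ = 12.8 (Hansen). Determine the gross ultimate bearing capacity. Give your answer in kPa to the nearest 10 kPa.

tan29° = 0.5543, so N_q = e^(π×0.5543)·tan²(59.5°) = 5.705 × 2.882 = 16.44.
N_c = (16.44 − 1)/tan29° = 27.86.
With the water table at the surface the whole profile is submerged: γ' = 22.3 − 9.81 = 12.49 kN/m³, so q = γ'·D_f = 29.227 kPa; the same γ' applies in the ½γBN_γ term.
q_ult = c·N_c + q·N_q + 0.5·γ·B·N_γ
     = 24.5 × 27.86 + 29.227 × 16.443 + 0.5 × 12.49 × 2.8 × 12.8
     = 682.58 + 480.58 + 223.82 = 1387 kPa.

q_ult ≈ 1390 kPa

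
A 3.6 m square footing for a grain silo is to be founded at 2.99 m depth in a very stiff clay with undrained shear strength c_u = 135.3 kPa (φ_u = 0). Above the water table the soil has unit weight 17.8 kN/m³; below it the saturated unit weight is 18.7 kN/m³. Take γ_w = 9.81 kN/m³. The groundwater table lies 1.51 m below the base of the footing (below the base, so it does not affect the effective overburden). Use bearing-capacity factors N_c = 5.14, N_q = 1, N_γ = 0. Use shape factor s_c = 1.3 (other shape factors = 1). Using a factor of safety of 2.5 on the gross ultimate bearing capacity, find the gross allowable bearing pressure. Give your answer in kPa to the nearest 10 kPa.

q_all ≈ 380 kPa

Overburden at base level: q = 17.8 × 2.99 = 53.222 kPa.
Cohesion term c·N_c·s_c = 135.3 × 5.14 × 1.3 = 904.07 kPa; surcharge term q·N_q = 53.222 × 1 = 53.222 kPa.
q_ult = 904.07 + 53.222 = 957.3 kPa.
q_all = 957.3 / 2.5 = 382.92 kPa.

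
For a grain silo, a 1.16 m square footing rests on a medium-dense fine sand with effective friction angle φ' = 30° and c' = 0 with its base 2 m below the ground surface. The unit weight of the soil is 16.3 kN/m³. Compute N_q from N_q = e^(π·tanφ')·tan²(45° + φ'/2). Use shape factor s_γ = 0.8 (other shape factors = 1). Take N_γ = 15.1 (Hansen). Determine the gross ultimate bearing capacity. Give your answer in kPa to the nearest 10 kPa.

tan30° = 0.5774, so N_q = e^(π×0.5774)·tan²(60°) = 6.134 × 3.0 = 18.4.
q = γ·D_f = 16.3 × 2 = 32.6 kPa.
q·N_q = 32.6 × 18.401 = 599.88 kPa
0.5·γ·B·N_γ·s_γ = 0.5 × 16.3 × 1.16 × 15.1 × 0.8 = 114.2 kPa
q_ult = 599.88 + 114.2 = 714.08 kPa.

q_ult ≈ 710 kPa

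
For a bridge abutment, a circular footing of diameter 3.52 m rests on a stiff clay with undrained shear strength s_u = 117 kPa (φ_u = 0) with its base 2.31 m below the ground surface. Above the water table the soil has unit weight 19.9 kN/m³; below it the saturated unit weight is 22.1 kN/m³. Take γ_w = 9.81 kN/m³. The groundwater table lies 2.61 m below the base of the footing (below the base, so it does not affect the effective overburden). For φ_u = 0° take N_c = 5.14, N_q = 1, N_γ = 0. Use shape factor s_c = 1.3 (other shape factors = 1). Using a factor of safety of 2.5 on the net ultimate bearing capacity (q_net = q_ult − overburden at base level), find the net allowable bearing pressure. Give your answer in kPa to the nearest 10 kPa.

q_all(net) ≈ 310 kPa

Overburden at base level: q = 19.9 × 2.31 = 45.969 kPa.
Cohesion term c·N_c·s_c = 117 × 5.14 × 1.3 = 781.79 kPa; surcharge term q·N_q = 45.969 × 1 = 45.969 kPa.
q_ult = 781.79 + 45.969 = 827.76 kPa.
q_net = 827.76 − 45.969 = 781.79 kPa.
q_all(net) = 781.79 / 2.5 = 312.72 kPa.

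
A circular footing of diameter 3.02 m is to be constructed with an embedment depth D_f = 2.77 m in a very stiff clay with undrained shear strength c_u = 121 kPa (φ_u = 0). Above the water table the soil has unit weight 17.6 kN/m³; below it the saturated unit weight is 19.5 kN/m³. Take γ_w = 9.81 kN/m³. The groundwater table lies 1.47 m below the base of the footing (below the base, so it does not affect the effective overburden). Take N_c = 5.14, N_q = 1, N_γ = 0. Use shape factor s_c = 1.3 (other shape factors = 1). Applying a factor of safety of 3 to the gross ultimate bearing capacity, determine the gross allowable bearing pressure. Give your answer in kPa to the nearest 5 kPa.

q = γ·D_f = 17.6 × 2.77 = 48.752 kPa.
c·N_c·s_c = 121 × 5.14 × 1.3 = 808.52 kPa
q·N_q = 48.752 × 1 = 48.752 kPa
q_ult = 808.52 + 48.752 = 857.27 kPa.
q_all = q_ult / FS = 857.27 / 3 = 285.76 kPa.

q_all ≈ 285 kPa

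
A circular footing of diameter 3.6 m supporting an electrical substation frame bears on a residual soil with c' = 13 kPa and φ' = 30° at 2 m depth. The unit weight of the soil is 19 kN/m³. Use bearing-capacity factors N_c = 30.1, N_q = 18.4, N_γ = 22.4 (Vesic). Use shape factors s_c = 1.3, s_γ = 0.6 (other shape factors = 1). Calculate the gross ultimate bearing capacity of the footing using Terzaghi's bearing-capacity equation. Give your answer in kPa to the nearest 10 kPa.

q = γ·D_f = 19 × 2 = 38 kPa.
c·N_c·s_c = 13 × 30.1 × 1.3 = 508.69 kPa
q·N_q = 38 × 18.4 = 699.2 kPa
0.5·γ·B·N_γ·s_γ = 0.5 × 19 × 3.6 × 22.4 × 0.6 = 459.65 kPa
q_ult = 508.69 + 699.2 + 459.65 = 1667.5 kPa.

q_ult ≈ 1670 kPa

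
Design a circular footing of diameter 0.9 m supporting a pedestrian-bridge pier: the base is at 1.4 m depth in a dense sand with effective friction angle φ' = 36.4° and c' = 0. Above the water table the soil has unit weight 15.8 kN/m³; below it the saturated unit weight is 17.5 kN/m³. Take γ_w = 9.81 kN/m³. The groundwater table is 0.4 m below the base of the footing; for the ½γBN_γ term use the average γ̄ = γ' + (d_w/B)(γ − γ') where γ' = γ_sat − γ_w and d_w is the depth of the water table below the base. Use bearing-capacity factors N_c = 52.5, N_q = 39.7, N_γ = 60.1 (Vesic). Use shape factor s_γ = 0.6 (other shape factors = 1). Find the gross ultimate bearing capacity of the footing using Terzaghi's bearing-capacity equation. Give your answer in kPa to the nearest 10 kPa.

q = γ·D_f = 15.8 × 1.4 = 22.12 kPa.
γ' = 7.69 kN/m³; averaging over the depth B below the base, γ̄ = γ' + (d_w/B)(γ − γ') = 11.294 kN/m³.
q·N_q = 22.12 × 39.7 = 878.16 kPa
0.5·γ·B·N_γ·s_γ = 0.5 × 11.294 × 0.9 × 60.1 × 0.6 = 183.27 kPa
q_ult = 878.16 + 183.27 = 1061.4 kPa.

q_ult ≈ 1060 kPa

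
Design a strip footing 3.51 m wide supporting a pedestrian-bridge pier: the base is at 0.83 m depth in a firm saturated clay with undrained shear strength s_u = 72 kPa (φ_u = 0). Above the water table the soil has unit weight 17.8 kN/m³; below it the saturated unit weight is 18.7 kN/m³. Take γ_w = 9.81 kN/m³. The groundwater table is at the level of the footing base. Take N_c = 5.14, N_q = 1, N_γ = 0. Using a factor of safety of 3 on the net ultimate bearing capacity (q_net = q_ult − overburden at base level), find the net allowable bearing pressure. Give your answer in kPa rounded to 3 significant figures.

q_all(net) ≈ 123 kPa

q = γ·D_f = 17.8 × 0.83 = 14.774 kPa.
c·N_c = 72 × 5.14 = 370.08 kPa
q·N_q = 14.774 × 1 = 14.774 kPa
q_ult = 370.08 + 14.774 = 384.85 kPa.
q_net = 384.85 − 14.774 = 370.08 kPa.
q_all(net) = 370.08 / 3 = 123.36 kPa.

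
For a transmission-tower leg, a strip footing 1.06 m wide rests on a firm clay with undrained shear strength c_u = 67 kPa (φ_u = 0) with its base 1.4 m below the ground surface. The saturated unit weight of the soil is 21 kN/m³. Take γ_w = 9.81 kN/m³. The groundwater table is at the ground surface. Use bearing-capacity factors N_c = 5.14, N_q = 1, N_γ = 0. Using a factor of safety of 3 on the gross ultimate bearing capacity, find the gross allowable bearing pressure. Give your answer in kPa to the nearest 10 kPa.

q_all ≈ 120 kPa

γ' = 21 − 9.81 = 11.19 kN/m³ (submerged throughout). q = 11.19 × 1.4 = 15.666 kPa.
c·N_c = 67 × 5.14 = 344.38 kPa
q·N_q = 15.666 × 1 = 15.666 kPa
q_ult = 344.38 + 15.666 = 360.05 kPa.
q_all = 360.05 / 3 = 120.02 kPa.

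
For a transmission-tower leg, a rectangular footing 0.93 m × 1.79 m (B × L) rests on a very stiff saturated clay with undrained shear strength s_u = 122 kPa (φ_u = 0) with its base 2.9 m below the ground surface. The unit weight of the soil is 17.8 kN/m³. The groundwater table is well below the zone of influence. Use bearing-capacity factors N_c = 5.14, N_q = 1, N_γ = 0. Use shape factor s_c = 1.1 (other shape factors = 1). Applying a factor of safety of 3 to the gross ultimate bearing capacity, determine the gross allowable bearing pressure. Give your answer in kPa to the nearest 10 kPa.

q_all ≈ 250 kPa

Overburden at base level: q = 17.8 × 2.9 = 51.62 kPa.
Cohesion term c·N_c·s_c = 122 × 5.14 × 1.1 = 689.79 kPa; surcharge term q·N_q = 51.62 × 1 = 51.62 kPa.
q_ult = 689.79 + 51.62 = 741.41 kPa.
q_all = q_ult / FS = 741.41 / 3 = 247.14 kPa.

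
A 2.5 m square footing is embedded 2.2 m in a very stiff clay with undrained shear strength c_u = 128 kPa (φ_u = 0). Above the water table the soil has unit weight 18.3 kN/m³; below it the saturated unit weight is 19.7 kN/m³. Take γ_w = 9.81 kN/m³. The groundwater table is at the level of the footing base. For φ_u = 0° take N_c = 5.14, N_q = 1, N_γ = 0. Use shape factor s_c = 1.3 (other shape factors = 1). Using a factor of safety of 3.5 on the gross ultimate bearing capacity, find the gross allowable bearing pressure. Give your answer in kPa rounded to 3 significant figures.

Overburden at base level: q = 18.3 × 2.2 = 40.26 kPa.
Cohesion term c·N_c·s_c = 128 × 5.14 × 1.3 = 855.3 kPa; surcharge term q·N_q = 40.26 × 1 = 40.26 kPa.
q_ult = 855.3 + 40.26 = 895.56 kPa.
q_all = 895.56 / 3.5 = 255.87 kPa.

q_all ≈ 256 kPa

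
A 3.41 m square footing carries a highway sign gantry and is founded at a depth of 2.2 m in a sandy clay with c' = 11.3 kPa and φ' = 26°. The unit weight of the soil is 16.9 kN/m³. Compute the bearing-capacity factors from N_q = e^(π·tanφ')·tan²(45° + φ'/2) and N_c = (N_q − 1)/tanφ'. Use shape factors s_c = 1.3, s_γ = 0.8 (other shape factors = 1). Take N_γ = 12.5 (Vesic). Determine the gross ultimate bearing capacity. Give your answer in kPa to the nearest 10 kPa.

q_ult ≈ 1060 kPa

tan26° = 0.4877, so N_q = e^(π×0.4877)·tan²(58°) = 4.629 × 2.561 = 11.85.
N_c = (11.85 − 1)/tan26° = 22.25.
Effective surcharge at the founding depth q = γ·D_f = 16.9 × 2.2 = 37.18 kPa.
q_ult = c·N_c·s_c + q·N_q + 0.5·γ·B·N_γ·s_γ
     = 11.3 × 22.254 × 1.3 + 37.18 × 11.854 + 0.5 × 16.9 × 3.41 × 12.5 × 0.8
     = 326.92 + 440.74 + 288.14 = 1055.8 kPa.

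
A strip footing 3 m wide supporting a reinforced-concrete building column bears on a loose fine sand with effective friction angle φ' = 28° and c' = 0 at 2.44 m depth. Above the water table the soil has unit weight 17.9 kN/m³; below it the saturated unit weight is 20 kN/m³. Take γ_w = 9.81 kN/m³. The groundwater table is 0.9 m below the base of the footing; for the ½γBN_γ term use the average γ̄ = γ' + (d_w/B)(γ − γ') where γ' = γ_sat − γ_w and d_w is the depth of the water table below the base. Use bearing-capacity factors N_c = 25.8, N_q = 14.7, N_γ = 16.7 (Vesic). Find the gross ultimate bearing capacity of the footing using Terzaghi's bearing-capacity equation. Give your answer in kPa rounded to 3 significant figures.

q_ult ≈ 955 kPa

Effective surcharge at the founding depth q = γ·D_f = 17.9 × 2.44 = 43.676 kPa.
With d_w = 0.9 m < B, γ̄ = 10.19 + (0.9/3) × (17.9 − 10.19) = 12.503 kN/m³.
q_ult = q·N_q + 0.5·γ·B·N_γ
     = 43.676 × 14.7 + 0.5 × 12.503 × 3 × 16.7
     = 642.04 + 313.2 = 955.24 kPa.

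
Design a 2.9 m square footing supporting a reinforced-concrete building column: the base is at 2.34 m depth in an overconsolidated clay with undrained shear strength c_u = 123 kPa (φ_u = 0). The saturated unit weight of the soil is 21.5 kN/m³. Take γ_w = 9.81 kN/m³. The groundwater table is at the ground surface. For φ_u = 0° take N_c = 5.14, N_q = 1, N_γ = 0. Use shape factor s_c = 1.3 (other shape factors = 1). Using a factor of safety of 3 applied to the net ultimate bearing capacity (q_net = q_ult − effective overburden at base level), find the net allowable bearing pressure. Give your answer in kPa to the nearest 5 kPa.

q_all(net) ≈ 275 kPa

Water table at ground surface, so effective unit weight γ' = 21.5 − 9.81 = 11.69 kN/m³ is used throughout; overburden q = 11.69 × 2.34 = 27.355 kPa.
Cohesion term c·N_c·s_c = 123 × 5.14 × 1.3 = 821.89 kPa; surcharge term q·N_q = 27.355 × 1 = 27.355 kPa.
q_ult = 821.89 + 27.355 = 849.24 kPa.
Net ultimate: q_net = 849.24 − 27.355 = 821.89 kPa.
q_all(net) = 821.89 / 3 = 273.96 kPa.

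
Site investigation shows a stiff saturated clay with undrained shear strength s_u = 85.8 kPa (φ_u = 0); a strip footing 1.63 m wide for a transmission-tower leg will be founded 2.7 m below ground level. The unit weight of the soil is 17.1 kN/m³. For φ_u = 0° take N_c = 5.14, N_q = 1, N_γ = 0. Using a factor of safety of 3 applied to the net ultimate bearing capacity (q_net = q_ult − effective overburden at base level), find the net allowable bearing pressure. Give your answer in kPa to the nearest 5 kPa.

q_all(net) ≈ 145 kPa

q = γ·D_f = 17.1 × 2.7 = 46.17 kPa.
c·N_c = 85.8 × 5.14 = 441.01 kPa
q·N_q = 46.17 × 1 = 46.17 kPa
q_ult = 441.01 + 46.17 = 487.18 kPa.
Net ultimate: q_net = 487.18 − 46.17 = 441.01 kPa.
q_all(net) = 441.01 / 3 = 147 kPa.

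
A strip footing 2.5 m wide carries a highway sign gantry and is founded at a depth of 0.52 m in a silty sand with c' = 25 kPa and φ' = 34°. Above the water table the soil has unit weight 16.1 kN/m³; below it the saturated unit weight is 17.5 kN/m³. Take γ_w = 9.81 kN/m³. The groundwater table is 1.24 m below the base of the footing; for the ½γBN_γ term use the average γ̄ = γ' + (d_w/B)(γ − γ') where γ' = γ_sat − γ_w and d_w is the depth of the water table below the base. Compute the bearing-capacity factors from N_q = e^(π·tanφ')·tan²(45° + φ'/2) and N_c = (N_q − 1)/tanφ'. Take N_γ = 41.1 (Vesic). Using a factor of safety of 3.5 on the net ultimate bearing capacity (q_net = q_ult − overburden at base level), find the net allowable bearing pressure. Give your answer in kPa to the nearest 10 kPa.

N_q = e^(π·tan34°)·tan²(62°) = 29.44; N_c = (N_q − 1)/tanφ' = 42.16.
q = γ·D_f = 16.1 × 0.52 = 8.372 kPa.
γ' = 7.69 kN/m³; averaging over the depth B below the base, γ̄ = γ' + (d_w/B)(γ − γ') = 11.861 kN/m³.
c·N_c = 25 × 42.164 = 1054.1 kPa
q·N_q = 8.372 × 29.44 = 246.47 kPa
0.5·γ·B·N_γ = 0.5 × 11.861 × 2.5 × 41.1 = 609.38 kPa
q_ult = 1054.1 + 246.47 + 609.38 = 1909.9 kPa.
q_net = 1909.9 − 8.372 = 1901.6 kPa.
q_all(net) = 1901.6 / 3.5 = 543.31 kPa.

q_all(net) ≈ 540 kPa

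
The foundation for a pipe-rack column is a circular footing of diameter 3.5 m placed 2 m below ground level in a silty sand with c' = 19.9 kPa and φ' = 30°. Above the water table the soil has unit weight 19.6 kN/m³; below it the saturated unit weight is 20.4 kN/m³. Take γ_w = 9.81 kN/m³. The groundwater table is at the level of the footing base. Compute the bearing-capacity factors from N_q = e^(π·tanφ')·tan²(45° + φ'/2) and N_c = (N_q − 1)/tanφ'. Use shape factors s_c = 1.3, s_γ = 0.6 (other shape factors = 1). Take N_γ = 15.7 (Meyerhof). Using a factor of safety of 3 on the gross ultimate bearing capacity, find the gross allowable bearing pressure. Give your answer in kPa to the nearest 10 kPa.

q_all ≈ 560 kPa

N_q = e^(π·tan30°)·tan²(60°) = 18.4; N_c = (N_q − 1)/tanφ' = 30.14.
Effective surcharge at the founding depth q = γ·D_f = 19.6 × 2 = 39.2 kPa.
The water table coincides with the base, so in the self-weight term γ → γ' = 10.59 kN/m³.
q_ult = c·N_c·s_c + q·N_q + 0.5·γ·B·N_γ·s_γ
     = 19.9 × 30.14 × 1.3 + 39.2 × 18.401 + 0.5 × 10.59 × 3.5 × 15.7 × 0.6
     = 779.71 + 721.32 + 174.58 = 1675.6 kPa.
q_all = 1675.6 / 3 = 558.54 kPa.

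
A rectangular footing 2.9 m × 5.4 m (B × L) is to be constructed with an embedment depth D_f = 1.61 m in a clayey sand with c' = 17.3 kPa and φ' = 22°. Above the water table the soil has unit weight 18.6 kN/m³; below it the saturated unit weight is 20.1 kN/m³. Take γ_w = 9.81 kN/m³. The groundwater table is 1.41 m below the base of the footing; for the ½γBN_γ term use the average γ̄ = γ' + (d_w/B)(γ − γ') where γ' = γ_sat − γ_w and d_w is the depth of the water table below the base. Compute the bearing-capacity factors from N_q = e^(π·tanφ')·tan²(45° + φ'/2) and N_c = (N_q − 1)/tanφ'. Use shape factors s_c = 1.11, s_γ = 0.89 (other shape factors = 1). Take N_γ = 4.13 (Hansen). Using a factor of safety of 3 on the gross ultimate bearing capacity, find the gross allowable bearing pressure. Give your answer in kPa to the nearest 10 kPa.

q_all ≈ 210 kPa

N_q = e^(π·tan22°)·tan²(56°) = 7.82; N_c = (N_q − 1)/tanφ' = 16.88.
q = γ·D_f = 18.6 × 1.61 = 29.946 kPa.
γ' = 10.29 kN/m³; averaging over the depth B below the base, γ̄ = γ' + (d_w/B)(γ − γ') = 14.33 kN/m³.
c·N_c·s_c = 17.3 × 16.883 × 1.11 = 324.2 kPa
q·N_q = 29.946 × 7.8211 = 234.21 kPa
0.5·γ·B·N_γ·s_γ = 0.5 × 14.33 × 2.9 × 4.13 × 0.89 = 76.378 kPa
q_ult = 324.2 + 234.21 + 76.378 = 634.79 kPa.
q_all = 634.79 / 3 = 211.6 kPa.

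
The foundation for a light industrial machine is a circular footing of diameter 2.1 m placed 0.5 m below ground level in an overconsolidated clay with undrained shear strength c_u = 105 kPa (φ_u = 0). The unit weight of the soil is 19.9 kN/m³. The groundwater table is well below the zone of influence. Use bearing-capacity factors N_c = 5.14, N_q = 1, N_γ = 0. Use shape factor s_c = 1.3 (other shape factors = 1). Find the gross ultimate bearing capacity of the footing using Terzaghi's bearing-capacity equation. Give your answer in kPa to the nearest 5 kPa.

Effective surcharge at the founding depth q = γ·D_f = 19.9 × 0.5 = 9.95 kPa.
q_ult = c·N_c·s_c + q·N_q
     = 105 × 5.14 × 1.3 + 9.95 × 1
     = 701.61 + 9.95 = 711.56 kPa.

q_ult ≈ 710 kPa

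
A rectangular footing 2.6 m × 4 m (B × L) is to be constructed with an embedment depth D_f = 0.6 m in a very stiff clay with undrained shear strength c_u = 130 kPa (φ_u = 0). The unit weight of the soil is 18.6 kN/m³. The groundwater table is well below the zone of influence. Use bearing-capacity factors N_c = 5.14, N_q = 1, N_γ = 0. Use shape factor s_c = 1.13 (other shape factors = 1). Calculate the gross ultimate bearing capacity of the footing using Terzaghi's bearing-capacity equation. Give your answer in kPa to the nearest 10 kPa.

q_ult ≈ 770 kPa

q = γ·D_f = 18.6 × 0.6 = 11.16 kPa.
c·N_c·s_c = 130 × 5.14 × 1.13 = 755.07 kPa
q·N_q = 11.16 × 1 = 11.16 kPa
q_ult = 755.07 + 11.16 = 766.23 kPa.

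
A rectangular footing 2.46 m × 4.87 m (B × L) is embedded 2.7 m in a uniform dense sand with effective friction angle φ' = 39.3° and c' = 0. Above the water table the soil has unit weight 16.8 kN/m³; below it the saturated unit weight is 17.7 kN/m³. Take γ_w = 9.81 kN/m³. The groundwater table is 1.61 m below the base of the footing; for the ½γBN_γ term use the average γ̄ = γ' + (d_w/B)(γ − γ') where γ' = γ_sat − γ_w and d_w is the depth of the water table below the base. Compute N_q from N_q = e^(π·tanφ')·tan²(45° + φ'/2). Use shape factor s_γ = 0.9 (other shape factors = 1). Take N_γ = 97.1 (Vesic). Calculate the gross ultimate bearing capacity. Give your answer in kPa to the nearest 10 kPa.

tan39.3° = 0.8185, so N_q = e^(π×0.8185)·tan²(64.65°) = 13.084 × 4.455 = 58.29.
Effective surcharge at the founding depth q = γ·D_f = 16.8 × 2.7 = 45.36 kPa.
With d_w = 1.61 m < B, γ̄ = 7.89 + (1.61/2.46) × (16.8 − 7.89) = 13.721 kN/m³.
q_ult = q·N_q + 0.5·γ·B·N_γ·s_γ
     = 45.36 × 58.291 + 0.5 × 13.721 × 2.46 × 97.1 × 0.9
     = 2644.1 + 1474.9 = 4119 kPa.

q_ult ≈ 4120 kPa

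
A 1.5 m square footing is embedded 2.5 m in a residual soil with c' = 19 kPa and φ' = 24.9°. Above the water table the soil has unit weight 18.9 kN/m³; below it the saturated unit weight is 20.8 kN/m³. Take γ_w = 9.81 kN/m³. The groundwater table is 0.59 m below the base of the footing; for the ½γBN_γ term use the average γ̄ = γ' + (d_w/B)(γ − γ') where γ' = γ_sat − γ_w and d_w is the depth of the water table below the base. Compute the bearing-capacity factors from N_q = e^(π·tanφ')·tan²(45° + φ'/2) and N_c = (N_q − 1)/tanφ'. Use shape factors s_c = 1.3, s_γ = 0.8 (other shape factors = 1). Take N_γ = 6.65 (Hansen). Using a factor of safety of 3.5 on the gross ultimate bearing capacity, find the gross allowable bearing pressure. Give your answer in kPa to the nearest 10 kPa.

q_all ≈ 300 kPa

N_q = e^(π·tan24.9°)·tan²(57.45°) = 10.55; N_c = (N_q − 1)/tanφ' = 20.57.
Overburden at base level: q = 18.9 × 2.5 = 47.25 kPa.
The water table is 0.59 m below the base (< B = 1.5 m), so the ½γBN_γ term uses γ̄ = γ' + (d_w/B)(γ − γ') = 10.99 + (0.59/1.5)(18.9 − 10.99) = 14.101 kN/m³.
Cohesion term c·N_c·s_c = 19 × 20.575 × 1.3 = 508.2 kPa; surcharge term q·N_q = 47.25 × 10.551 = 498.51 kPa; self-weight term 0.5·γ·B·N_γ·s_γ = 0.5 × 14.101 × 1.5 × 6.65 × 0.8 = 56.264 kPa.
q_ult = 508.2 + 498.51 + 56.264 = 1063 kPa.
q_all = 1063 / 3.5 = 303.71 kPa.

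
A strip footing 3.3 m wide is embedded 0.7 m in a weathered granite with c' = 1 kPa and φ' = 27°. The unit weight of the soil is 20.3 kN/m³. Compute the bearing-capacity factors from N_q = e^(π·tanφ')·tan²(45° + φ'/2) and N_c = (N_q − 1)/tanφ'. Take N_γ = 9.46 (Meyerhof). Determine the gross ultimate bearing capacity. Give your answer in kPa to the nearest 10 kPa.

tan27° = 0.5095, so N_q = e^(π×0.5095)·tan²(58.5°) = 4.957 × 2.663 = 13.2.
N_c = (13.2 − 1)/tan27° = 23.94.
q = γ·D_f = 20.3 × 0.7 = 14.21 kPa.
c·N_c = 1 × 23.942 = 23.942 kPa
q·N_q = 14.21 × 13.199 = 187.56 kPa
0.5·γ·B·N_γ = 0.5 × 20.3 × 3.3 × 9.46 = 316.86 kPa
q_ult = 23.942 + 187.56 + 316.86 = 528.36 kPa.

q_ult ≈ 530 kPa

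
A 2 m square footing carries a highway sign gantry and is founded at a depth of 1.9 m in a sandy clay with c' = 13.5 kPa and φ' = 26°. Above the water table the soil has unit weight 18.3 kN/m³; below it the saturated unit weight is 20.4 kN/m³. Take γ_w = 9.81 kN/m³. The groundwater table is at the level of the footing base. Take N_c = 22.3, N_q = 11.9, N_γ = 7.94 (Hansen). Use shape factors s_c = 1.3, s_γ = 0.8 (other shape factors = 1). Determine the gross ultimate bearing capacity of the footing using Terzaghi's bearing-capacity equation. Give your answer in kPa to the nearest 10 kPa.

q = γ·D_f = 18.3 × 1.9 = 34.77 kPa.
For the ½γBN_γ term take γ' = 20.4 − 9.81 = 10.59 kN/m³ (soil below base is submerged).
c·N_c·s_c = 13.5 × 22.3 × 1.3 = 391.37 kPa
q·N_q = 34.77 × 11.9 = 413.76 kPa
0.5·γ·B·N_γ·s_γ = 0.5 × 10.59 × 2 × 7.94 × 0.8 = 67.268 kPa
q_ult = 391.37 + 413.76 + 67.268 = 872.4 kPa.

q_ult ≈ 870 kPa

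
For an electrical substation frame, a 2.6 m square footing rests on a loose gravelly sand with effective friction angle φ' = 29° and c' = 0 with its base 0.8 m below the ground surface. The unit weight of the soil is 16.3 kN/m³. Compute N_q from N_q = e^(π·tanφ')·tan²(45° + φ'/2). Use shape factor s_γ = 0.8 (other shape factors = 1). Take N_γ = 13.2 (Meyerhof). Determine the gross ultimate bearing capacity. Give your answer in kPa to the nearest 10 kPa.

q_ult ≈ 440 kPa

tan29° = 0.5543, so N_q = e^(π×0.5543)·tan²(59.5°) = 5.705 × 2.882 = 16.44.
Overburden at base level: q = 16.3 × 0.8 = 13.04 kPa.
Surcharge term q·N_q = 13.04 × 16.443 = 214.42 kPa; self-weight term 0.5·γ·B·N_γ·s_γ = 0.5 × 16.3 × 2.6 × 13.2 × 0.8 = 223.77 kPa.
q_ult = 214.42 + 223.77 = 438.19 kPa.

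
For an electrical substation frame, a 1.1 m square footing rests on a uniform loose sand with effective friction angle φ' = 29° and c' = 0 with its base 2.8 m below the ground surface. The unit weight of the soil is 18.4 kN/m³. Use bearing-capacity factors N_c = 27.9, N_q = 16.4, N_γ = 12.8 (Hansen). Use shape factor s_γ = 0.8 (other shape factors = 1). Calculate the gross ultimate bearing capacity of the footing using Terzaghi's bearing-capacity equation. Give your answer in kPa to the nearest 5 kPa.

q = γ·D_f = 18.4 × 2.8 = 51.52 kPa.
q·N_q = 51.52 × 16.4 = 844.93 kPa
0.5·γ·B·N_γ·s_γ = 0.5 × 18.4 × 1.1 × 12.8 × 0.8 = 103.63 kPa
q_ult = 844.93 + 103.63 = 948.56 kPa.

q_ult ≈ 950 kPa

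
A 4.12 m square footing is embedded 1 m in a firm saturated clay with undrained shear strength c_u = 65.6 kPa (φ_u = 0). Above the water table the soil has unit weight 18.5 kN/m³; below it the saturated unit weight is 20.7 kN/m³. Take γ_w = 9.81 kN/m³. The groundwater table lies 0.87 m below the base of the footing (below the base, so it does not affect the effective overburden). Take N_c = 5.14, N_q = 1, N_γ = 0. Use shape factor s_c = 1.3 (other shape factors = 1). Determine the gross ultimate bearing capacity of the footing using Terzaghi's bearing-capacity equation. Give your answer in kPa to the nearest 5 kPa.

Effective surcharge at the founding depth q = γ·D_f = 18.5 × 1 = 18.5 kPa.
q_ult = c·N_c·s_c + q·N_q
     = 65.6 × 5.14 × 1.3 + 18.5 × 1
     = 438.34 + 18.5 = 456.84 kPa.

q_ult ≈ 455 kPa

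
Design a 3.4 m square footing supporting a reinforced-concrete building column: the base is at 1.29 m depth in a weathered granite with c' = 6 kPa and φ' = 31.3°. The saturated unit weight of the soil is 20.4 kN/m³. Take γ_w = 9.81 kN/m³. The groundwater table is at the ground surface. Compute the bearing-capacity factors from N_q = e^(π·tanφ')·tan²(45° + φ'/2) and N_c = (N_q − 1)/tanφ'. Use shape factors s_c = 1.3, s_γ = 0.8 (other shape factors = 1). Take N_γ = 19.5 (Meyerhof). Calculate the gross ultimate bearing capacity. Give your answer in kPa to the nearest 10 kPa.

tan31.3° = 0.608, so N_q = e^(π×0.608)·tan²(60.65°) = 6.754 × 3.162 = 21.36.
N_c = (21.36 − 1)/tan31.3° = 33.48.
γ' = 20.4 − 9.81 = 10.59 kN/m³ (submerged throughout). q = 10.59 × 1.29 = 13.661 kPa; the same γ' applies in the ½γBN_γ term.
c·N_c·s_c = 6 × 33.485 × 1.3 = 261.18 kPa
q·N_q = 13.661 × 21.359 = 291.79 kPa
0.5·γ·B·N_γ·s_γ = 0.5 × 10.59 × 3.4 × 19.5 × 0.8 = 280.85 kPa
q_ult = 261.18 + 291.79 + 280.85 = 833.82 kPa.

q_ult ≈ 830 kPa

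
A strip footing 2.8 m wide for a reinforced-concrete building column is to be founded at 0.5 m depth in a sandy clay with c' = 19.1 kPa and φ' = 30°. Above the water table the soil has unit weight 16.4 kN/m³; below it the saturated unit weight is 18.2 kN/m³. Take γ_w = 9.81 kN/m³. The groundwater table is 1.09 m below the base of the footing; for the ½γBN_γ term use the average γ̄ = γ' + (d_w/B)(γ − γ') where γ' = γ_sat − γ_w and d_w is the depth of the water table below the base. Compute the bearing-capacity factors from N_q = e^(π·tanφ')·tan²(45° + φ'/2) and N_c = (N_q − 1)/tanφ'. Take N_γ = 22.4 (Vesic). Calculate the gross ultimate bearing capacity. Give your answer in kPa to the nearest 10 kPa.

tan30° = 0.5774, so N_q = e^(π×0.5774)·tan²(60°) = 6.134 × 3.0 = 18.4.
N_c = (18.4 − 1)/tan30° = 30.14.
Effective surcharge at the founding depth q = γ·D_f = 16.4 × 0.5 = 8.2 kPa.
With d_w = 1.09 m < B, γ̄ = 8.39 + (1.09/2.8) × (16.4 − 8.39) = 11.508 kN/m³.
q_ult = c·N_c + q·N_q + 0.5·γ·B·N_γ
     = 19.1 × 30.14 + 8.2 × 18.401 + 0.5 × 11.508 × 2.8 × 22.4
     = 575.67 + 150.89 + 360.9 = 1087.5 kPa.

q_ult ≈ 1090 kPa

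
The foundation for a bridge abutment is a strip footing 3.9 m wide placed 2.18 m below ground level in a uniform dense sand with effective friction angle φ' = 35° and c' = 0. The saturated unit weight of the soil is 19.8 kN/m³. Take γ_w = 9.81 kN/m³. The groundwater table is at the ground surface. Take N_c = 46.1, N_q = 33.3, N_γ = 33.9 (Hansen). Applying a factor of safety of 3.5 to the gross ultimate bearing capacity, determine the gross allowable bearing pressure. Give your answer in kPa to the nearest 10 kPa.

q_all ≈ 400 kPa

Water table at ground surface, so effective unit weight γ' = 19.8 − 9.81 = 9.99 kN/m³ is used throughout; overburden q = 9.99 × 2.18 = 21.778 kPa; the same γ' applies in the ½γBN_γ term.
Surcharge term q·N_q = 21.778 × 33.3 = 725.21 kPa; self-weight term 0.5·γ·B·N_γ = 0.5 × 9.99 × 3.9 × 33.9 = 660.39 kPa.
q_ult = 725.21 + 660.39 = 1385.6 kPa.
q_all = q_ult / FS = 1385.6 / 3.5 = 395.89 kPa.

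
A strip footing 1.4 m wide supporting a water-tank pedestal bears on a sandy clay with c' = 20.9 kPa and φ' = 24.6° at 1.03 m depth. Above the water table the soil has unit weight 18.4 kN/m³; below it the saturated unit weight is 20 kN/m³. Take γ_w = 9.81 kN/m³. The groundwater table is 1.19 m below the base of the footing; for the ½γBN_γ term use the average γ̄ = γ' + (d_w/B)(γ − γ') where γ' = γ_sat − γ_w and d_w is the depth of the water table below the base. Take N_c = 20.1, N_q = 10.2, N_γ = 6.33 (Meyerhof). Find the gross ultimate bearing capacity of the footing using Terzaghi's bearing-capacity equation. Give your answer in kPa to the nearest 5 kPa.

Overburden at base level: q = 18.4 × 1.03 = 18.952 kPa.
The water table is 1.19 m below the base (< B = 1.4 m), so the ½γBN_γ term uses γ̄ = γ' + (d_w/B)(γ − γ') = 10.19 + (1.19/1.4)(18.4 − 10.19) = 17.168 kN/m³.
Cohesion term c·N_c = 20.9 × 20.1 = 420.09 kPa; surcharge term q·N_q = 18.952 × 10.2 = 193.31 kPa; self-weight term 0.5·γ·B·N_γ = 0.5 × 17.168 × 1.4 × 6.33 = 76.074 kPa.
q_ult = 420.09 + 193.31 + 76.074 = 689.47 kPa.

q_ult ≈ 690 kPa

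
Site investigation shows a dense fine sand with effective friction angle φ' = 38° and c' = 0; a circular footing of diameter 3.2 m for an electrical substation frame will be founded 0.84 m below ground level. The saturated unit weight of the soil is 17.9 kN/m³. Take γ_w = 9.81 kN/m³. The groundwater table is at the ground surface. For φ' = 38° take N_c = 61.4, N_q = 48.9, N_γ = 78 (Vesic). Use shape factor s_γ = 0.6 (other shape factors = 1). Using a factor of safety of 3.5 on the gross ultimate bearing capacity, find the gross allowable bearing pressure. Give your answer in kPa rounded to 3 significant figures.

Water table at ground surface, so effective unit weight γ' = 17.9 − 9.81 = 8.09 kN/m³ is used throughout; overburden q = 8.09 × 0.84 = 6.7956 kPa; the same γ' applies in the ½γBN_γ term.
Surcharge term q·N_q = 6.7956 × 48.9 = 332.3 kPa; self-weight term 0.5·γ·B·N_γ·s_γ = 0.5 × 8.09 × 3.2 × 78 × 0.6 = 605.78 kPa.
q_ult = 332.3 + 605.78 = 938.08 kPa.
q_all = 938.08 / 3.5 = 268.02 kPa.

q_all ≈ 268 kPa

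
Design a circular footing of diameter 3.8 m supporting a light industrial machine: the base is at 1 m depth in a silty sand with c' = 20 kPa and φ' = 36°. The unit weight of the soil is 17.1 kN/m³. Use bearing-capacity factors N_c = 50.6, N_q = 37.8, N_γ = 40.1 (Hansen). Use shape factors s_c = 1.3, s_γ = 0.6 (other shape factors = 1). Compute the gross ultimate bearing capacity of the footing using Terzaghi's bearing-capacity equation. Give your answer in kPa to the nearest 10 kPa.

q = γ·D_f = 17.1 × 1 = 17.1 kPa.
c·N_c·s_c = 20 × 50.6 × 1.3 = 1315.6 kPa
q·N_q = 17.1 × 37.8 = 646.38 kPa
0.5·γ·B·N_γ·s_γ = 0.5 × 17.1 × 3.8 × 40.1 × 0.6 = 781.71 kPa
q_ult = 1315.6 + 646.38 + 781.71 = 2743.7 kPa.

q_ult ≈ 2740 kPa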